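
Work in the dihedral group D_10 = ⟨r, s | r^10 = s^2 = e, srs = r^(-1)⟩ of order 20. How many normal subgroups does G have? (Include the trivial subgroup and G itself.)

7

G has 22 subgroups. Checking conjugation-invariance by order — order 1: 1/1 normal; order 2: 1/11 normal; order 4: 0/5 normal; order 5: 1/1 normal; order 10: 3/3 normal; order 20: 1/1 normal.
Total normal subgroups: 7.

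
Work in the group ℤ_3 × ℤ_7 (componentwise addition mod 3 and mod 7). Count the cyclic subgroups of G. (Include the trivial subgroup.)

Group the elements of G by the cyclic subgroup they generate; each cyclic subgroup of order d accounts for φ(d) elements.
Cyclic subgroups by order — order 1: 1; order 3: 1; order 7: 1; order 21: 1.
Total: 4.

4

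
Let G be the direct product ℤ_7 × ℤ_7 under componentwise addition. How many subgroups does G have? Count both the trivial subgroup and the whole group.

|G| = 49, so by Lagrange every subgroup order divides 49. Divisors: 1, 7, 49.
Subgroups by order — order 1: 1; order 7: 8; order 49: 1.
Total: 1 + 8 + 1 = 10.

10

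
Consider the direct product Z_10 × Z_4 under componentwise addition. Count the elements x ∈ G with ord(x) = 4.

4

An element (a,b) has order lcm(ord(a), ord(b)); count pairs with lcm equal to 4.
Enumerating gives 4 such elements.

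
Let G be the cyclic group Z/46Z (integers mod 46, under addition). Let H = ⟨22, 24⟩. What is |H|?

23

|⟨22⟩| = 23 and |⟨24⟩| = 23, so |H| is a multiple of lcm(23, 23) = 23 and divides |G| = 46.
Closing under the operation: H = {0, 2, 4, 6, 8, 10, 12, 14, 16, 18, 20, 22, 24, 26, 28, 30, 32, 34, 36, 38, 40, 42, 44}, so |H| = 23.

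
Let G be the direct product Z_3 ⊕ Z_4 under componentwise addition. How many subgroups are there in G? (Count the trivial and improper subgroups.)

|G| = 12, so by Lagrange every subgroup order divides 12. Divisors: 1, 2, 3, 4, 6, 12.
Subgroups by order — order 1: 1; order 2: 1; order 3: 1; order 4: 1; order 6: 1; order 12: 1.
Total: 1 + 1 + 1 + 1 + 1 + 1 = 6.

6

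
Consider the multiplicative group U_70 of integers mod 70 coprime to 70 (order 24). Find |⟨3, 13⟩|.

|⟨3⟩| = 12 and |⟨13⟩| = 4, so |H| is a multiple of lcm(12, 4) = 12 and divides |G| = 24.
Closing under the operation: H = {1, 3, 9, 11, 13, 17, 27, 29, 33, 39, 47, 51}, so |H| = 12.

12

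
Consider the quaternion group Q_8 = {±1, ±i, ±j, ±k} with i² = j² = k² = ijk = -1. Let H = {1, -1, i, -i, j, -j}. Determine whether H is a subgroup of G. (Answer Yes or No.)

|H| = 6 does not divide |G| = 8, so by Lagrange H is not a subgroup.

No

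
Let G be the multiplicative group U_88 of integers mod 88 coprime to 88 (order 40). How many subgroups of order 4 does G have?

7

|G| = 40 and 4 | 40, so subgroups of order 4 are possible by Lagrange.
The subgroups of order 4 are: {1, 21, 23, 43}; {1, 21, 45, 65}; {1, 21, 67, 87}; {1, 23, 45, 67}; … (7 in all).
So G has 7 subgroups of order 4.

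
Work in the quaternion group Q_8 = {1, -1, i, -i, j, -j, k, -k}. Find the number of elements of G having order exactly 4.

The elements of order 4 are: i, -i, j, -j, k, -k.
That's 6.

6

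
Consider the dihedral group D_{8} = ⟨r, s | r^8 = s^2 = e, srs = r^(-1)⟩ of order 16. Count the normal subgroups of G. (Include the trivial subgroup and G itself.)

7

G has 19 subgroups. Checking conjugation-invariance by order — order 1: 1/1 normal; order 2: 1/9 normal; order 4: 1/5 normal; order 8: 3/3 normal; order 16: 1/1 normal.
Total normal subgroups: 7.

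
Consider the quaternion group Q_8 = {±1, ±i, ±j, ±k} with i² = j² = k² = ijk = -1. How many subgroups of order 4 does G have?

3

|G| = 8 and 4 | 8, so subgroups of order 4 are possible by Lagrange.
The subgroups of order 4 are: {1, -1, i, -i}; {1, -1, j, -j}; {1, -1, k, -k}.
So G has 3 subgroups of order 4.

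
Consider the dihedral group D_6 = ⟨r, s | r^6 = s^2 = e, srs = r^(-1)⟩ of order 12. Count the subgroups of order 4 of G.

|G| = 12 and 4 | 12, so subgroups of order 4 are possible by Lagrange.
The subgroups of order 4 are: {e, r^3, r^2s, r^5s}; {e, r^3, s, r^3s}; {e, r^3, rs, r^4s}.
So G has 3 subgroups of order 4.

3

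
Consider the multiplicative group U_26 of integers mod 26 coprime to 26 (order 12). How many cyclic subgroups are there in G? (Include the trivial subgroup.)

6

Each element a generates a cyclic subgroup ⟨a⟩; distinct elements may generate the same one (a cyclic group of order d has φ(d) generators).
Cyclic subgroups by order — order 1: 1; order 2: 1; order 3: 1; order 4: 1; order 6: 1; order 12: 1.
Total: 6.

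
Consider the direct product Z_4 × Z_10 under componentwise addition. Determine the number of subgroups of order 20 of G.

3

|G| = 40 and 20 | 40, so subgroups of order 20 are possible by Lagrange.
The subgroups of order 20 are: {(0,0), (0,1), (0,2), (0,3), (0,4), (0,5), (0,6), (0,7), (0,8), (0,9), (2,0), (2,1), (2,2), (2,3), (2,4), (2,5), (2,6), (2,7), (2,8), (2,9)}; {(0,0), (0,2), (0,4), (0,6), (0,8), (1,0), (1,2), (1,4), (1,6), (1,8), (2,0), (2,2), (2,4), (2,6), (2,8), (3,0), (3,2), (3,4), (3,6), (3,8)}; {(0,0), (0,2), (0,4), (0,6), (0,8), (1,1), (1,3), (1,5), (1,7), (1,9), (2,0), (2,2), (2,4), (2,6), (2,8), (3,1), (3,3), (3,5), (3,7), (3,9)}.
So G has 3 subgroups of order 20.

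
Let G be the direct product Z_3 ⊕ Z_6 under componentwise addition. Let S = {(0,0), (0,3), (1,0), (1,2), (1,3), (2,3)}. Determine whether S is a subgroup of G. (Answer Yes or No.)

(1,2) ∈ S but its inverse (2,4) ∉ S, so S is not a subgroup.

No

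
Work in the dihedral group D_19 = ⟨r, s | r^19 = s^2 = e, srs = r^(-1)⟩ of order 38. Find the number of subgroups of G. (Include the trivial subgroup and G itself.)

22

|G| = 38, so by Lagrange every subgroup order divides 38. Divisors: 1, 2, 19, 38.
Subgroups by order — order 1: 1; order 2: 19; order 19: 1; order 38: 1.
Total: 1 + 19 + 1 + 1 = 22.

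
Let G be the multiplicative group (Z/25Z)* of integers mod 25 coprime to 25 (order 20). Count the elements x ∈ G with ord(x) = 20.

The elements of order 20 are: 2, 3, 8, 12, 13, 17, 22, 23.
That's 8.

8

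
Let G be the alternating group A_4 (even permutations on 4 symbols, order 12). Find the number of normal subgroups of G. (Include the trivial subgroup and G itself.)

3

G has 10 subgroups. Checking conjugation-invariance by order — order 1: 1/1 normal; order 2: 0/3 normal; order 3: 0/4 normal; order 4: 1/1 normal; order 12: 1/1 normal.
Total normal subgroups: 3.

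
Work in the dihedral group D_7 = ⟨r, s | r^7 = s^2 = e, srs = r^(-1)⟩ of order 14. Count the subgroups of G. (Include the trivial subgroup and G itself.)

|G| = 14, so by Lagrange every subgroup order divides 14. Divisors: 1, 2, 7, 14.
Subgroups by order — order 1: 1; order 2: 7; order 7: 1; order 14: 1.
Total: 1 + 7 + 1 + 1 = 10.

10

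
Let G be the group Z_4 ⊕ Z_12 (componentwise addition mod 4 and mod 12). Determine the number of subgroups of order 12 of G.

|G| = 48 and 12 | 48, so subgroups of order 12 are possible by Lagrange.
The subgroups of order 12 are: {(0,0), (0,1), (0,2), (0,3), (0,4), (0,5), (0,6), (0,7), (0,8), (0,9), (0,10), (0,11)}; {(0,0), (0,2), (0,4), (0,6), (0,8), (0,10), (2,0), (2,2), (2,4), (2,6), (2,8), (2,10)}; {(0,0), (0,2), (0,4), (0,6), (0,8), (0,10), (2,1), (2,3), (2,5), (2,7), (2,9), (2,11)}; {(0,0), (0,4), (0,8), (1,0), (1,4), (1,8), (2,0), (2,4), (2,8), (3,0), (3,4), (3,8)}; … (7 in all).
So G has 7 subgroups of order 12.

7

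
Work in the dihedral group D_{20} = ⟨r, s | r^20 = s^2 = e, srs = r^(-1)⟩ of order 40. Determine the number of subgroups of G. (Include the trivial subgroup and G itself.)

48

|G| = 40, so by Lagrange every subgroup order divides 40. Divisors: 1, 2, 4, 5, 8, 10, 20, 40.
Subgroups by order — order 1: 1; order 2: 21; order 4: 11; order 5: 1; order 8: 5; order 10: 5; order 20: 3; order 40: 1.
Total: 1 + 21 + 11 + 1 + 5 + 5 + 3 + 1 = 48.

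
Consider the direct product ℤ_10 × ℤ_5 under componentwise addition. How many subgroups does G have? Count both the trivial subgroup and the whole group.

16

|G| = 50, so by Lagrange every subgroup order divides 50. Divisors: 1, 2, 5, 10, 25, 50.
Subgroups by order — order 1: 1; order 2: 1; order 5: 6; order 10: 6; order 25: 1; order 50: 1.
Total: 1 + 1 + 6 + 6 + 1 + 1 = 16.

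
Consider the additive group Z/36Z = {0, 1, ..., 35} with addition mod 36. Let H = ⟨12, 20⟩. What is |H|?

9

|⟨12⟩| = 3 and |⟨20⟩| = 9, so |H| is a multiple of lcm(3, 9) = 9 and divides |G| = 36.
Closing under the operation: H = {0, 4, 8, 12, 16, 20, 24, 28, 32}, so |H| = 9.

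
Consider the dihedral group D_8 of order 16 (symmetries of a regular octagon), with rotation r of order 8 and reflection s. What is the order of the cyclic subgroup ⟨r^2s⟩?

Computing powers of r^2s: the smallest k with (r^2s)^k = e is k = 2.

2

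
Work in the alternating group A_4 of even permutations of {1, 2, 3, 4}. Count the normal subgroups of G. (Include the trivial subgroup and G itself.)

3

G has 10 subgroups. Checking conjugation-invariance by order — order 1: 1/1 normal; order 2: 0/3 normal; order 3: 0/4 normal; order 4: 1/1 normal; order 12: 1/1 normal.
Total normal subgroups: 3.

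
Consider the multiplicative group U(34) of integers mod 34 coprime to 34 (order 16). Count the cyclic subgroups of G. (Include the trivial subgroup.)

5

A cyclic subgroup of order d is generated by each of its φ(d) elements of order d, so the cyclic subgroups of order d number (#elements of order d)/φ(d).
Cyclic subgroups by order — order 1: 1; order 2: 1; order 4: 1; order 8: 1; order 16: 1.
Total: 5.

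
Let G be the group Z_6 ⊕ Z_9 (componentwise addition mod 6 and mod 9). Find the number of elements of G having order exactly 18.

18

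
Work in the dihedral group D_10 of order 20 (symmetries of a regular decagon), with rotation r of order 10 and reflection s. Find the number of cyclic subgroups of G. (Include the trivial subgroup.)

14

Each element a generates a cyclic subgroup ⟨a⟩; distinct elements may generate the same one (a cyclic group of order d has φ(d) generators).
Cyclic subgroups by order — order 1: 1; order 2: 11; order 5: 1; order 10: 1.
Total: 14.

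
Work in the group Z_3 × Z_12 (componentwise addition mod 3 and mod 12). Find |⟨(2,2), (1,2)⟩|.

18

|⟨(2,2)⟩| = 6 and |⟨(1,2)⟩| = 6, so |H| is a multiple of lcm(6, 6) = 6 and divides |G| = 36.
Closing under the operation: H = {(0,0), (0,2), (0,4), (0,6), (0,8), (0,10), (1,0), (1,2), (1,4), (1,6), (1,8), (1,10), (2,0), (2,2), (2,4), (2,6), (2,8), (2,10)}, so |H| = 18.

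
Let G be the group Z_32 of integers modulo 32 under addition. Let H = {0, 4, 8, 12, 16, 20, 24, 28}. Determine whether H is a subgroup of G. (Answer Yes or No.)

Yes

|H| = 8 divides |G| = 32, consistent with Lagrange.
H contains the identity, every element's inverse is in H, and H is closed under +: it is a subgroup.
In fact H = ⟨4⟩.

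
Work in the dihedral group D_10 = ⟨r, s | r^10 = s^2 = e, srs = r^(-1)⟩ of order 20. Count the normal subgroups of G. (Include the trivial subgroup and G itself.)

7

G has 22 subgroups. Checking conjugation-invariance by order — order 1: 1/1 normal; order 2: 1/11 normal; order 4: 0/5 normal; order 5: 1/1 normal; order 10: 3/3 normal; order 20: 1/1 normal.
Total normal subgroups: 7.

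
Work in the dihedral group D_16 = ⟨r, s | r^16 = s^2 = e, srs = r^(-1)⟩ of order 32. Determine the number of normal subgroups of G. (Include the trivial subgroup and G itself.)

8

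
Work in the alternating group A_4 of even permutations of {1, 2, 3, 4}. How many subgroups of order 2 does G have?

|G| = 12 and 2 | 12, so subgroups of order 2 are possible by Lagrange.
The subgroups of order 2 are: {e, (1 2)(3 4)}; {e, (1 3)(2 4)}; {e, (1 4)(2 3)}.
So G has 3 subgroups of order 2.

3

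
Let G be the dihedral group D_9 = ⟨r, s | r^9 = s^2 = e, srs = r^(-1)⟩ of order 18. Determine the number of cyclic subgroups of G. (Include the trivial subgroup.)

Each element a generates a cyclic subgroup ⟨a⟩; distinct elements may generate the same one (a cyclic group of order d has φ(d) generators).
Cyclic subgroups by order — order 1: 1; order 2: 9; order 3: 1; order 9: 1.
Total: 12.

12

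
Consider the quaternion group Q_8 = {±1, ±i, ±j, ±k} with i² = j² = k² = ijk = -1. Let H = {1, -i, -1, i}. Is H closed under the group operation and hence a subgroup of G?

Yes

|H| = 4 divides |G| = 8, consistent with Lagrange.
H contains the identity, every element's inverse is in H, and H is closed under ·: it is a subgroup.
In fact H = ⟨-i⟩.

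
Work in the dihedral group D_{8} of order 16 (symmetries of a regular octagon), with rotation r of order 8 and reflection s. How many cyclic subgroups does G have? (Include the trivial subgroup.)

12

Group the elements of G by the cyclic subgroup they generate; each cyclic subgroup of order d accounts for φ(d) elements.
Cyclic subgroups by order — order 1: 1; order 2: 9; order 4: 1; order 8: 1.
Total: 12.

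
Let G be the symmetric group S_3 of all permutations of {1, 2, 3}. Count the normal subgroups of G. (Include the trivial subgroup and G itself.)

3

G has 6 subgroups. Checking conjugation-invariance by order — order 1: 1/1 normal; order 2: 0/3 normal; order 3: 1/1 normal; order 6: 1/1 normal.
Total normal subgroups: 3.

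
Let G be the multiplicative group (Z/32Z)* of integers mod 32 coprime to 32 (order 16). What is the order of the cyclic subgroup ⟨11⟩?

8

Compute successive powers of 11 mod 32: 11, 25, 19, 17, 27, 9, 3, 1; 11^8 ≡ 1 (mod 32).
So |⟨11⟩| = 8.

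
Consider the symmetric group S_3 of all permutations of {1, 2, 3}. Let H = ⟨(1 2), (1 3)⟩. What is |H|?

6

|⟨(1 2)⟩| = 2 and |⟨(1 3)⟩| = 2, so |H| is a multiple of lcm(2, 2) = 2 and divides |G| = 6.
Closing {(1 2), (1 3)} under the group operation gives all of G, so |H| = 6.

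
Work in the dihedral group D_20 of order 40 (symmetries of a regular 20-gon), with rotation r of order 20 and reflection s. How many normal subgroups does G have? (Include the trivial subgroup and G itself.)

9

G has 48 subgroups. Checking conjugation-invariance by order — order 1: 1/1 normal; order 2: 1/21 normal; order 4: 1/11 normal; order 5: 1/1 normal; order 8: 0/5 normal; order 10: 1/5 normal; order 20: 3/3 normal; order 40: 1/1 normal.
Total normal subgroups: 9.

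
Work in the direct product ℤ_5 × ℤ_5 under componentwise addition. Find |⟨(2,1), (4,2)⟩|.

|⟨(2,1)⟩| = 5 and |⟨(4,2)⟩| = 5, so |H| is a multiple of lcm(5, 5) = 5 and divides |G| = 25.
Closing under the operation: H = {(0,0), (1,3), (2,1), (3,4), (4,2)}, so |H| = 5.

5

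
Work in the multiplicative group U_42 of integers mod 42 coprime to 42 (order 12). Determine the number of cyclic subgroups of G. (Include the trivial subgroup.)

8

Group the elements of G by the cyclic subgroup they generate; each cyclic subgroup of order d accounts for φ(d) elements.
Cyclic subgroups by order — order 1: 1; order 2: 3; order 3: 1; order 6: 3.
Total: 8.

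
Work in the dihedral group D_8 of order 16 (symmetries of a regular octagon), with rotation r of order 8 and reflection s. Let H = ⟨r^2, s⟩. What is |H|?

|⟨r^2⟩| = 4 and |⟨s⟩| = 2, so |H| is a multiple of lcm(4, 2) = 4 and divides |G| = 16.
Closing under the operation: H = {e, r^2, r^4, r^6, s, r^2s, r^4s, r^6s}, so |H| = 8.

8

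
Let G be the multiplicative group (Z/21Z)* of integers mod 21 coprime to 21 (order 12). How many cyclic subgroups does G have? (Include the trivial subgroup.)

8

A cyclic subgroup of order d is generated by each of its φ(d) elements of order d, so the cyclic subgroups of order d number (#elements of order d)/φ(d).
Cyclic subgroups by order — order 1: 1; order 2: 3; order 3: 1; order 6: 3.
Total: 8.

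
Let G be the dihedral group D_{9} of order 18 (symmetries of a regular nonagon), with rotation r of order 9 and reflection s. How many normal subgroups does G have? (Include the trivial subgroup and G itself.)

G has 16 subgroups. Checking conjugation-invariance by order — order 1: 1/1 normal; order 2: 0/9 normal; order 3: 1/1 normal; order 6: 0/3 normal; order 9: 1/1 normal; order 18: 1/1 normal.
Total normal subgroups: 4.

4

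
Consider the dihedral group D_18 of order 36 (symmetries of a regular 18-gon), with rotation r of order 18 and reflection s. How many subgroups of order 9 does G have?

|G| = 36 and 9 | 36, so subgroups of order 9 are possible by Lagrange.
The subgroups of order 9 are: {e, r^2, r^4, r^6, r^8, r^10, r^12, r^14, r^16}.
So G has 1 subgroup of order 9.

1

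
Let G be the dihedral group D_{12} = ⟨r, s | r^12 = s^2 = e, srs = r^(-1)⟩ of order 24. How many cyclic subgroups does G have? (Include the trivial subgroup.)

18

Group the elements of G by the cyclic subgroup they generate; each cyclic subgroup of order d accounts for φ(d) elements.
Cyclic subgroups by order — order 1: 1; order 2: 13; order 3: 1; order 4: 1; order 6: 1; order 12: 1.
Total: 18.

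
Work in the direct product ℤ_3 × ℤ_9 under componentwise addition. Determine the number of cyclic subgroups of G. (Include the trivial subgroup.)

8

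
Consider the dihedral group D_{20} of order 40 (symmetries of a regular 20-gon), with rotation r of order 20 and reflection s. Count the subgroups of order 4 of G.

11

|G| = 40 and 4 | 40, so subgroups of order 4 are possible by Lagrange.
The subgroups of order 4 are: {e, r^10, s, r^10s}; {e, r^10, rs, r^11s}; {e, r^10, r^2s, r^12s}; {e, r^10, r^3s, r^13s}; … (11 in all).
So G has 11 subgroups of order 4.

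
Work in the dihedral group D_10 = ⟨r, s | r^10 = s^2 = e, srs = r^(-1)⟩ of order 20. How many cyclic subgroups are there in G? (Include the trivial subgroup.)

A cyclic subgroup of order d is generated by each of its φ(d) elements of order d, so the cyclic subgroups of order d number (#elements of order d)/φ(d).
Cyclic subgroups by order — order 1: 1; order 2: 11; order 5: 1; order 10: 1.
Total: 14.

14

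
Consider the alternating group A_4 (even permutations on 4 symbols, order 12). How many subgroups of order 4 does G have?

|G| = 12 and 4 | 12, so subgroups of order 4 are possible by Lagrange.
The subgroups of order 4 are: {e, (1 2)(3 4), (1 3)(2 4), (1 4)(2 3)}.
So G has 1 subgroup of order 4.

1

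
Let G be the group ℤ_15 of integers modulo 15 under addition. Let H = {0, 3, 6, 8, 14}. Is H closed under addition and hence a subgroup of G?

3 ∈ H but its inverse 12 ∉ H, so H is not a subgroup.

No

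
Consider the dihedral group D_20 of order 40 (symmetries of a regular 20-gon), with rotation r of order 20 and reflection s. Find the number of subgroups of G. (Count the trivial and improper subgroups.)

48

|G| = 40, so by Lagrange every subgroup order divides 40. Divisors: 1, 2, 4, 5, 8, 10, 20, 40.
Subgroups by order — order 1: 1; order 2: 21; order 4: 11; order 5: 1; order 8: 5; order 10: 5; order 20: 3; order 40: 1.
Total: 1 + 21 + 11 + 1 + 5 + 5 + 3 + 1 = 48.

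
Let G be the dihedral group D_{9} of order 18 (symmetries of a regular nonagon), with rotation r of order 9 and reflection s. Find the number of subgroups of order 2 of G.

9

|G| = 18 and 2 | 18, so subgroups of order 2 are possible by Lagrange.
The subgroups of order 2 are: {e, r^2s}; {e, r^3s}; {e, r^4s}; {e, r^5s}; … (9 in all).
So G has 9 subgroups of order 2.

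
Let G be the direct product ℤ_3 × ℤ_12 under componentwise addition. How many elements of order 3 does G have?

8

An element (a,b) has order lcm(ord(a), ord(b)); count pairs with lcm equal to 3.
Enumerating gives 8 such elements.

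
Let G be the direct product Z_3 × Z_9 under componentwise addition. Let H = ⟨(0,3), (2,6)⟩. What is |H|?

9

|⟨(0,3)⟩| = 3 and |⟨(2,6)⟩| = 3, so |H| is a multiple of lcm(3, 3) = 3 and divides |G| = 27.
Closing under the operation: H = {(0,0), (0,3), (0,6), (1,0), (1,3), (1,6), (2,0), (2,3), (2,6)}, so |H| = 9.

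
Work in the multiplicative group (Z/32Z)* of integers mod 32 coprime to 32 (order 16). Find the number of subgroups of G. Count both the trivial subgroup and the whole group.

|G| = 16, so by Lagrange every subgroup order divides 16. Divisors: 1, 2, 4, 8, 16.
Subgroups by order — order 1: 1; order 2: 3; order 4: 3; order 8: 3; order 16: 1.
Total: 1 + 3 + 3 + 3 + 1 = 11.

11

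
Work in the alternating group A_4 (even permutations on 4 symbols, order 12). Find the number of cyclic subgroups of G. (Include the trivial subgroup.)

8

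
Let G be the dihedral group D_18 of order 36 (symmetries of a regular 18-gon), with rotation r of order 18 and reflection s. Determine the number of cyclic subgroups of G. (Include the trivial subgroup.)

24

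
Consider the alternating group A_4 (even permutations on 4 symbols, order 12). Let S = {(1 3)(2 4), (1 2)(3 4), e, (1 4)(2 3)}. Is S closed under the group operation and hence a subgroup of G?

Yes

|S| = 4 divides |G| = 12, consistent with Lagrange.
S contains the identity, every element's inverse is in S, and S is closed under ∘: it is a subgroup.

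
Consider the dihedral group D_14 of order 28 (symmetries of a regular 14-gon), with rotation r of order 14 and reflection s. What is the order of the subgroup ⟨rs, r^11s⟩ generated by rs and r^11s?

|⟨rs⟩| = 2 and |⟨r^11s⟩| = 2, so |H| is a multiple of lcm(2, 2) = 2 and divides |G| = 28.
Closing under the operation: H = {e, r^2, r^4, r^6, r^8, r^10, r^12, rs, r^3s, r^5s, r^7s, r^9s, r^11s, r^13s}, so |H| = 14.

14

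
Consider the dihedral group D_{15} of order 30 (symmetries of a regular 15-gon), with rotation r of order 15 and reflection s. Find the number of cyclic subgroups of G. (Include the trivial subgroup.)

19

Group the elements of G by the cyclic subgroup they generate; each cyclic subgroup of order d accounts for φ(d) elements.
Cyclic subgroups by order — order 1: 1; order 2: 15; order 3: 1; order 5: 1; order 15: 1.
Total: 19.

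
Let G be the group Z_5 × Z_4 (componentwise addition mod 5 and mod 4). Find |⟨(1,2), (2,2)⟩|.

10

|⟨(1,2)⟩| = 10 and |⟨(2,2)⟩| = 10, so |H| is a multiple of lcm(10, 10) = 10 and divides |G| = 20.
Closing under the operation: H = {(0,0), (0,2), (1,0), (1,2), (2,0), (2,2), (3,0), (3,2), (4,0), (4,2)}, so |H| = 10.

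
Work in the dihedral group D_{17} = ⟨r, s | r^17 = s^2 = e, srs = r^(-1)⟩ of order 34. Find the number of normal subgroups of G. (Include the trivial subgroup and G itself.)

3

G has 20 subgroups. Checking conjugation-invariance by order — order 1: 1/1 normal; order 2: 0/17 normal; order 17: 1/1 normal; order 34: 1/1 normal.
Total normal subgroups: 3.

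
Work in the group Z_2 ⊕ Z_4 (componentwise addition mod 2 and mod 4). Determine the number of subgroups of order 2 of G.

3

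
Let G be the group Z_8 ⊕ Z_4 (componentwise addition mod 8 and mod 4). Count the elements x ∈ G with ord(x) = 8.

An element (a,b) has order lcm(ord(a), ord(b)); count pairs with lcm equal to 8.
Enumerating gives 16 such elements.

16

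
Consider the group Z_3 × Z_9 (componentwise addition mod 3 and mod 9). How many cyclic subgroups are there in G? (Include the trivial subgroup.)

8

Each element a generates a cyclic subgroup ⟨a⟩; distinct elements may generate the same one (a cyclic group of order d has φ(d) generators).
Cyclic subgroups by order — order 1: 1; order 3: 4; order 9: 3.
Total: 8.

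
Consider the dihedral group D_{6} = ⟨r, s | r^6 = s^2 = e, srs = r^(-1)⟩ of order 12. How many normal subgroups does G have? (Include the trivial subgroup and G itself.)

G has 16 subgroups. Checking conjugation-invariance by order — order 1: 1/1 normal; order 2: 1/7 normal; order 3: 1/1 normal; order 4: 0/3 normal; order 6: 3/3 normal; order 12: 1/1 normal.
Total normal subgroups: 7.

7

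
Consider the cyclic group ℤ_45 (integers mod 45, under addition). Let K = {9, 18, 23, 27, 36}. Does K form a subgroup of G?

The identity 0 ∉ K, so K is not a subgroup.

No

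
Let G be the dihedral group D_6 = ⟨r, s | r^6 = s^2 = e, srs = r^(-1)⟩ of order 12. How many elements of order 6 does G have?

The elements of order 6 are: r, r^5.
That's 2.

2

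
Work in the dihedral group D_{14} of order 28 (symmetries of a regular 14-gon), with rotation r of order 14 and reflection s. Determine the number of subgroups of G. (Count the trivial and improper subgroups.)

28

|G| = 28, so by Lagrange every subgroup order divides 28. Divisors: 1, 2, 4, 7, 14, 28.
Subgroups by order — order 1: 1; order 2: 15; order 4: 7; order 7: 1; order 14: 3; order 28: 1.
Total: 1 + 15 + 7 + 1 + 3 + 1 = 28.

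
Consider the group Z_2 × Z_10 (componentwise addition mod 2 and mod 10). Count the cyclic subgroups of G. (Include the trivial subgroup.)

8

Each element a generates a cyclic subgroup ⟨a⟩; distinct elements may generate the same one (a cyclic group of order d has φ(d) generators).
Cyclic subgroups by order — order 1: 1; order 2: 3; order 5: 1; order 10: 3.
Total: 8.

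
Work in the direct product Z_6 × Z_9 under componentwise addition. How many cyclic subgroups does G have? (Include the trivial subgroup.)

16

Each element a generates a cyclic subgroup ⟨a⟩; distinct elements may generate the same one (a cyclic group of order d has φ(d) generators).
Cyclic subgroups by order — order 1: 1; order 2: 1; order 3: 4; order 6: 4; order 9: 3; order 18: 3.
Total: 16.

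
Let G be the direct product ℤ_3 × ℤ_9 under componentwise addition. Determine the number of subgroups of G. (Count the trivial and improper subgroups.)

|G| = 27, so by Lagrange every subgroup order divides 27. Divisors: 1, 3, 9, 27.
Subgroups by order — order 1: 1; order 3: 4; order 9: 4; order 27: 1.
Total: 1 + 4 + 4 + 1 = 10.

10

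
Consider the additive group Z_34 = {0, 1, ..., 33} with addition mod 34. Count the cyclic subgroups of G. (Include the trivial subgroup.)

Group the elements of G by the cyclic subgroup they generate; each cyclic subgroup of order d accounts for φ(d) elements.
Cyclic subgroups by order — order 1: 1; order 2: 1; order 17: 1; order 34: 1.
Total: 4.

4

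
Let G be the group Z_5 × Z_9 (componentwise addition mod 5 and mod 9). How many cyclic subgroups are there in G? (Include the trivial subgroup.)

Each element a generates a cyclic subgroup ⟨a⟩; distinct elements may generate the same one (a cyclic group of order d has φ(d) generators).
Cyclic subgroups by order — order 1: 1; order 3: 1; order 5: 1; order 9: 1; order 15: 1; order 45: 1.
Total: 6.

6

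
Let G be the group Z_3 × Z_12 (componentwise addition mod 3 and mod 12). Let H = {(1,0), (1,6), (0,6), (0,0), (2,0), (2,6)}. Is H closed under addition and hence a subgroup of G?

Yes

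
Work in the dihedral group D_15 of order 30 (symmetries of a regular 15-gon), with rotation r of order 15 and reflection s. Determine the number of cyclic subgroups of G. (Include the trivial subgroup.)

19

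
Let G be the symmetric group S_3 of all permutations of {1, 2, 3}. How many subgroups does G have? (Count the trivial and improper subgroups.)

6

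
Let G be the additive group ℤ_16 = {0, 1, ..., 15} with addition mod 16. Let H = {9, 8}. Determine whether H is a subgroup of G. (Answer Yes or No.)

No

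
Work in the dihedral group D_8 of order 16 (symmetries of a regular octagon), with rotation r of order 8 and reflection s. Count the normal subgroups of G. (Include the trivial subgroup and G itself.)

7

G has 19 subgroups. Checking conjugation-invariance by order — order 1: 1/1 normal; order 2: 1/9 normal; order 4: 1/5 normal; order 8: 3/3 normal; order 16: 1/1 normal.
Total normal subgroups: 7.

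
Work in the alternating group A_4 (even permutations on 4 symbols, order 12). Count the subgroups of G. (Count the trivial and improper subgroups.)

|G| = 12, so by Lagrange every subgroup order divides 12. Divisors: 1, 2, 3, 4, 6, 12.
Subgroups by order — order 1: 1; order 2: 3; order 3: 4; order 4: 1; order 6: 0; order 12: 1.
Total: 1 + 3 + 4 + 1 + 0 + 1 = 10.

10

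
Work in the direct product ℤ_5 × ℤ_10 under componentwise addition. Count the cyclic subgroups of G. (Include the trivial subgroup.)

14

Group the elements of G by the cyclic subgroup they generate; each cyclic subgroup of order d accounts for φ(d) elements.
Cyclic subgroups by order — order 1: 1; order 2: 1; order 5: 6; order 10: 6.
Total: 14.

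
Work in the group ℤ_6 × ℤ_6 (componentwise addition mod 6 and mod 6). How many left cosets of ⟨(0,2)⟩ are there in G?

12

|⟨(0,2)⟩| = 3 and |G| = 36.
By Lagrange, [G : H] = |G|/|H| = 36/3 = 12.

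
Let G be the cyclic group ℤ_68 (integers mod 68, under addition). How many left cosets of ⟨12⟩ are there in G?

4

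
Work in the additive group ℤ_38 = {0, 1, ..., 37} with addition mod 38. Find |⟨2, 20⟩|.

|⟨2⟩| = 19 and |⟨20⟩| = 19, so |H| is a multiple of lcm(19, 19) = 19 and divides |G| = 38.
Closing under the operation: H = {0, 2, 4, 6, 8, 10, 12, 14, 16, 18, 20, 22, 24, 26, 28, 30, 32, 34, 36}, so |H| = 19.

19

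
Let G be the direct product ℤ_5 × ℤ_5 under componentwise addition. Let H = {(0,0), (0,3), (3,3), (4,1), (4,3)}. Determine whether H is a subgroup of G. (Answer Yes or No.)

No

(3,3) ∈ H but its inverse (2,2) ∉ H, so H is not a subgroup.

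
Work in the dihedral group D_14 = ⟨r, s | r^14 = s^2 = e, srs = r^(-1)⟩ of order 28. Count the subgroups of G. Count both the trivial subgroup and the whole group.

|G| = 28, so by Lagrange every subgroup order divides 28. Divisors: 1, 2, 4, 7, 14, 28.
Subgroups by order — order 1: 1; order 2: 15; order 4: 7; order 7: 1; order 14: 3; order 28: 1.
Total: 1 + 15 + 7 + 1 + 3 + 1 = 28.

28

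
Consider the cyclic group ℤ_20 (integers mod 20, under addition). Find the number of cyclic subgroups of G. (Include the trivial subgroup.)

Each element a generates a cyclic subgroup ⟨a⟩; distinct elements may generate the same one (a cyclic group of order d has φ(d) generators).
Cyclic subgroups by order — order 1: 1; order 2: 1; order 4: 1; order 5: 1; order 10: 1; order 20: 1.
Total: 6.

6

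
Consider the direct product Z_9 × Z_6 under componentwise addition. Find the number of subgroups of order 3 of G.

4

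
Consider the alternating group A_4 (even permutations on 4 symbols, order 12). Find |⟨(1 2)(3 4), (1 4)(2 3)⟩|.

4

|⟨(1 2)(3 4)⟩| = 2 and |⟨(1 4)(2 3)⟩| = 2, so |H| is a multiple of lcm(2, 2) = 2 and divides |G| = 12.
Closing under the operation: H = {e, (1 2)(3 4), (1 3)(2 4), (1 4)(2 3)}, so |H| = 4.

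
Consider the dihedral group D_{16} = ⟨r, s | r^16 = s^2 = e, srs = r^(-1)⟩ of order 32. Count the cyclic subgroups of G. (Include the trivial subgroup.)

21

A cyclic subgroup of order d is generated by each of its φ(d) elements of order d, so the cyclic subgroups of order d number (#elements of order d)/φ(d).
Cyclic subgroups by order — order 1: 1; order 2: 17; order 4: 1; order 8: 1; order 16: 1.
Total: 21.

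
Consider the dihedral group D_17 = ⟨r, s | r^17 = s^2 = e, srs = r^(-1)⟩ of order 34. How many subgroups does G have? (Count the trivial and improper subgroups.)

20

|G| = 34, so by Lagrange every subgroup order divides 34. Divisors: 1, 2, 17, 34.
Subgroups by order — order 1: 1; order 2: 17; order 17: 1; order 34: 1.
Total: 1 + 17 + 1 + 1 = 20.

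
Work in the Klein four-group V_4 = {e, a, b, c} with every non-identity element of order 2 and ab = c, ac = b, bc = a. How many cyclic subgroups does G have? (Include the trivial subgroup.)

A cyclic subgroup of order d is generated by each of its φ(d) elements of order d, so the cyclic subgroups of order d number (#elements of order d)/φ(d).
Cyclic subgroups by order — order 1: 1; order 2: 3.
Total: 4.

4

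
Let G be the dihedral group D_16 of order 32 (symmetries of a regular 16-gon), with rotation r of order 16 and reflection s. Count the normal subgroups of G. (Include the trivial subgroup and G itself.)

8

G has 36 subgroups. Checking conjugation-invariance by order — order 1: 1/1 normal; order 2: 1/17 normal; order 4: 1/9 normal; order 8: 1/5 normal; order 16: 3/3 normal; order 32: 1/1 normal.
Total normal subgroups: 8.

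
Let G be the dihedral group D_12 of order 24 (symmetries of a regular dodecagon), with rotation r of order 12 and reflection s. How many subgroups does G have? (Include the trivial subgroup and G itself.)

34

|G| = 24, so by Lagrange every subgroup order divides 24. Divisors: 1, 2, 3, 4, 6, 8, 12, 24.
Subgroups by order — order 1: 1; order 2: 13; order 3: 1; order 4: 7; order 6: 5; order 8: 3; order 12: 3; order 24: 1.
Total: 1 + 13 + 1 + 7 + 5 + 3 + 3 + 1 = 34.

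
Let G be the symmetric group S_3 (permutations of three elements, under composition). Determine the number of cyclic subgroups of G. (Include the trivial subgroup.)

A cyclic subgroup of order d is generated by each of its φ(d) elements of order d, so the cyclic subgroups of order d number (#elements of order d)/φ(d).
Cyclic subgroups by order — order 1: 1; order 2: 3; order 3: 1.
Total: 5.

5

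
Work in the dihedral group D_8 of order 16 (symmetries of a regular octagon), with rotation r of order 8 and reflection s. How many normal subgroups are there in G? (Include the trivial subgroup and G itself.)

7

G has 19 subgroups. Checking conjugation-invariance by order — order 1: 1/1 normal; order 2: 1/9 normal; order 4: 1/5 normal; order 8: 3/3 normal; order 16: 1/1 normal.
Total normal subgroups: 7.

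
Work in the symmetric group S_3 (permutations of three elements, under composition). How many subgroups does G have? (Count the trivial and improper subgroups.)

|G| = 6, so by Lagrange every subgroup order divides 6. Divisors: 1, 2, 3, 6.
Subgroups by order — order 1: 1; order 2: 3; order 3: 1; order 6: 1.
Total: 1 + 3 + 1 + 1 = 6.

6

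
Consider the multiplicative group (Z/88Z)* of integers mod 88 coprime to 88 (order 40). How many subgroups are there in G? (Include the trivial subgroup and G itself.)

32

|G| = 40, so by Lagrange every subgroup order divides 40. Divisors: 1, 2, 4, 5, 8, 10, 20, 40.
Subgroups by order — order 1: 1; order 2: 7; order 4: 7; order 5: 1; order 8: 1; order 10: 7; order 20: 7; order 40: 1.
Total: 1 + 7 + 7 + 1 + 1 + 7 + 7 + 1 = 32.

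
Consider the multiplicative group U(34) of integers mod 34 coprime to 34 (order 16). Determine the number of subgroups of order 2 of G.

|G| = 16 and 2 | 16, so subgroups of order 2 are possible by Lagrange.
The subgroups of order 2 are: {1, 33}.
So G has 1 subgroup of order 2.

1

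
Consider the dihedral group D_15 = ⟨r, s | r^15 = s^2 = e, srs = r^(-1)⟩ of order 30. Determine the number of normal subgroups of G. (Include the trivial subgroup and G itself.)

G has 28 subgroups. Checking conjugation-invariance by order — order 1: 1/1 normal; order 2: 0/15 normal; order 3: 1/1 normal; order 5: 1/1 normal; order 6: 0/5 normal; order 10: 0/3 normal; order 15: 1/1 normal; order 30: 1/1 normal.
Total normal subgroups: 5.

5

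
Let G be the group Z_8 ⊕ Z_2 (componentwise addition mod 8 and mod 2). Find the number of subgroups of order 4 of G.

|G| = 16 and 4 | 16, so subgroups of order 4 are possible by Lagrange.
The subgroups of order 4 are: {(0,0), (0,1), (4,0), (4,1)}; {(0,0), (2,0), (4,0), (6,0)}; {(0,0), (2,1), (4,0), (6,1)}.
So G has 3 subgroups of order 4.

3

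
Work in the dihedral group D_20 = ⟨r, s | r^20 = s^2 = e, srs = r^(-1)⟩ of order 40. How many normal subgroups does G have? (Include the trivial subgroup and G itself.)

G has 48 subgroups. Checking conjugation-invariance by order — order 1: 1/1 normal; order 2: 1/21 normal; order 4: 1/11 normal; order 5: 1/1 normal; order 8: 0/5 normal; order 10: 1/5 normal; order 20: 3/3 normal; order 40: 1/1 normal.
Total normal subgroups: 9.

9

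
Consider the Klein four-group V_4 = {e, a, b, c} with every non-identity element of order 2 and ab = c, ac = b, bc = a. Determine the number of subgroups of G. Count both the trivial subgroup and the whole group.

5

|G| = 4, so by Lagrange every subgroup order divides 4. Divisors: 1, 2, 4.
Subgroups by order — order 1: 1; order 2: 3; order 4: 1.
Total: 1 + 3 + 1 = 5.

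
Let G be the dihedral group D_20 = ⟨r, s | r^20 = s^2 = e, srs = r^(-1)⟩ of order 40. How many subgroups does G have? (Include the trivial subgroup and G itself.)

48

|G| = 40, so by Lagrange every subgroup order divides 40. Divisors: 1, 2, 4, 5, 8, 10, 20, 40.
Subgroups by order — order 1: 1; order 2: 21; order 4: 11; order 5: 1; order 8: 5; order 10: 5; order 20: 3; order 40: 1.
Total: 1 + 21 + 11 + 1 + 5 + 5 + 3 + 1 = 48.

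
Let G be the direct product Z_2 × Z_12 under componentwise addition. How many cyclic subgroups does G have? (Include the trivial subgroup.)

12

Group the elements of G by the cyclic subgroup they generate; each cyclic subgroup of order d accounts for φ(d) elements.
Cyclic subgroups by order — order 1: 1; order 2: 3; order 3: 1; order 4: 2; order 6: 3; order 12: 2.
Total: 12.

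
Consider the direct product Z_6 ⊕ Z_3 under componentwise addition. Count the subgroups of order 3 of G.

4

|G| = 18 and 3 | 18, so subgroups of order 3 are possible by Lagrange.
The subgroups of order 3 are: {(0,0), (0,1), (0,2)}; {(0,0), (2,0), (4,0)}; {(0,0), (2,1), (4,2)}; {(0,0), (2,2), (4,1)}.
So G has 4 subgroups of order 3.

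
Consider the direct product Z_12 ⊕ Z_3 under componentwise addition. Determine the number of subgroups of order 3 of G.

|G| = 36 and 3 | 36, so subgroups of order 3 are possible by Lagrange.
The subgroups of order 3 are: {(0,0), (0,1), (0,2)}; {(0,0), (4,0), (8,0)}; {(0,0), (4,1), (8,2)}; {(0,0), (4,2), (8,1)}.
So G has 4 subgroups of order 3.

4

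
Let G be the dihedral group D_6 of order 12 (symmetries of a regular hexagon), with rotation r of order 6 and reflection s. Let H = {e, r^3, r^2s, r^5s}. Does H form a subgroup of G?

Yes

|H| = 4 divides |G| = 12, consistent with Lagrange.
H contains the identity, every element's inverse is in H, and H is closed under ·: it is a subgroup.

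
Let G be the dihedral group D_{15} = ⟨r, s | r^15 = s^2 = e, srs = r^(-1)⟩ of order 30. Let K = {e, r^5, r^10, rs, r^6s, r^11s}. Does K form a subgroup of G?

Yes

|K| = 6 divides |G| = 30, consistent with Lagrange.
K contains the identity, every element's inverse is in K, and K is closed under ·: it is a subgroup.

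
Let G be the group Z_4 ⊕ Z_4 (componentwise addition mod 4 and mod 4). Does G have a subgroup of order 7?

No

7 does not divide |G| = 16, so by Lagrange no subgroup of order 7 exists.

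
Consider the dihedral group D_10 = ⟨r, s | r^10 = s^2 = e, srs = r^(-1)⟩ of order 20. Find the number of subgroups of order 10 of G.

3

|G| = 20 and 10 | 20, so subgroups of order 10 are possible by Lagrange.
The subgroups of order 10 are: {e, r, r^2, r^3, r^4, r^5, r^6, r^7, r^8, r^9}; {e, r^2, r^4, r^6, r^8, s, r^2s, r^4s, r^6s, r^8s}; {e, r^2, r^4, r^6, r^8, rs, r^3s, r^5s, r^7s, r^9s}.
So G has 3 subgroups of order 10.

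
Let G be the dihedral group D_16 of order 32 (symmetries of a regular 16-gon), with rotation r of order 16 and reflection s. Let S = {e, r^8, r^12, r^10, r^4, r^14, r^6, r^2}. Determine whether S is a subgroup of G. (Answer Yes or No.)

Yes

|S| = 8 divides |G| = 32, consistent with Lagrange.
S contains the identity, every element's inverse is in S, and S is closed under ·: it is a subgroup.
In fact S = ⟨r^2⟩.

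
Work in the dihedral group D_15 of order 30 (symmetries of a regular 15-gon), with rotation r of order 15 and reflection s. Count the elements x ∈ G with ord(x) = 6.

0

No element of G has order 6 (even though 6 | 30).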